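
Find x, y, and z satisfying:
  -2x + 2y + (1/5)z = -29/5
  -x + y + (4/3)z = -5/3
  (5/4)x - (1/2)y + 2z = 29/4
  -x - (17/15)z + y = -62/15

Row-reduce the augmented matrix:
R1 ← R1 / (-2).
R2 ← R2 + 1·R1.
R3 ← R3 − 5/4·R1.
R4 ← R4 + 1·R1.
Swap R2 and R3.
R2 ← R2 / (3/4).
R1 ← R1 + 1·R2.
R3 ← R3 / (37/30).
R1 ← R1 − 41/15·R3.
R2 ← R2 − 17/6·R3.
R4 ← R4 + 37/30·R3.
R4 reduces to 0 = 0, so the extra equation is consistent.
Reading off the reduced rows gives x = 5, y = 2, z = 1.

x = 5, y = 2, z = 1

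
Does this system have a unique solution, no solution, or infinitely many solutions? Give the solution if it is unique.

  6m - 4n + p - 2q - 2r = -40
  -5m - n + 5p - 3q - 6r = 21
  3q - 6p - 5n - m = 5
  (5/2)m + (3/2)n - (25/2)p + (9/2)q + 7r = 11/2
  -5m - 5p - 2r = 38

no solution

Row-reduce:
R1 ← R1 / (6).
R2 ← R2 + 5·R1.
R3 ← R3 + 1·R1.
R4 ← R4 − 5/2·R1.
R5 ← R5 + 5·R1.
R2 ← R2 / (-13/3).
R1 ← R1 + 2/3·R2.
R3 ← R3 + 17/3·R2.
R4 ← R4 − 19/6·R2.
R5 ← R5 + 10/3·R2.
R3 ← R3 / (-175/13).
R1 ← R1 + 19/26·R3.
R2 ← R2 + 35/26·R3.
R4 ← R4 + 225/26·R3.
R5 ← R5 + 225/26·R3.
R4 ← R4 / (-26/7).
R1 ← R1 + 16/175·R4.
R2 ← R2 − 1/5·R4.
R3 ← R3 + 114/175·R4.
R5 ← R5 + 26/7·R4.
Row 5 reduces to 0 = 1, a contradiction. The system is inconsistent.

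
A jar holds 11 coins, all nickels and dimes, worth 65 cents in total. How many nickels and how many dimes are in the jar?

Let n = nickels, d = dimes.
  n + d = 11
  5n + 10d = 65
Row-reduce the augmented matrix:
R2 ← R2 − 5·R1.
R2 ← R2 / (5).
R1 ← R1 − 1·R2.
Reading off the reduced rows gives n = 9, d = 2.

nickels: 9, dimes: 2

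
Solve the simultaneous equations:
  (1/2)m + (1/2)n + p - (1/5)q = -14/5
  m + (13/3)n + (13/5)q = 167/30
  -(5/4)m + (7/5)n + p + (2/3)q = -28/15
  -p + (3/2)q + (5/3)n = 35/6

Row-reduce:
R1 ← R1 / (1/2).
R2 ← R2 − 1·R1.
R3 ← R3 + 5/4·R1.
R2 ← R2 / (10/3).
R1 ← R1 − 1·R2.
R3 ← R3 − 53/20·R2.
R4 ← R4 − 5/3·R2.
R3 ← R3 / (509/100).
R1 ← R1 − 13/5·R3.
R2 ← R2 + 3/5·R3.
Row 4 reduces to 0 = 1/4, a contradiction. The system is inconsistent.

no solution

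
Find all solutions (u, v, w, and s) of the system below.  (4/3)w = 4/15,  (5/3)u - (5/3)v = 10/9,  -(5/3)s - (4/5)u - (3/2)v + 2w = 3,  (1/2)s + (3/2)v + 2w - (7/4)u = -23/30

u = -1/3, v = -1, w = 1/5, s = -1/2

Row-reduce the augmented matrix:
Swap R1 and R2.
R1 ← R1 / (5/3).
R3 ← R3 + 4/5·R1.
R4 ← R4 + 7/4·R1.
Swap R2 and R3.
R2 ← R2 / (-23/10).
R1 ← R1 + 1·R2.
R4 ← R4 + 1/4·R2.
R3 ← R3 / (4/3).
R1 ← R1 + 20/23·R3.
R2 ← R2 + 20/23·R3.
R4 ← R4 − 41/23·R3.
R4 ← R4 / (47/69).
R1 ← R1 − 50/69·R4.
R2 ← R2 − 50/69·R4.
Reading off the reduced rows gives u = -1/3, v = -1, w = 1/5, s = -1/2.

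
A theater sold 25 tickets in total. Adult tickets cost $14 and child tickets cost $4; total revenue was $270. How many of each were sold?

adult tickets: 17, child tickets: 8

Let a = adult tickets, c = child tickets.
  a + c = 25
  14a + 4c = 270
From equation 1: a = 25 − c.
Substitute into equation 2 and solve: c = 8.
Then a = 17.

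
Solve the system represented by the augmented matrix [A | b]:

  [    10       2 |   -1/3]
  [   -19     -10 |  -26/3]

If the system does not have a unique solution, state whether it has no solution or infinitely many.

Row-reduce the augmented matrix:
R1 ← R1 / (10).
R2 ← R2 + 19·R1.
R2 ← R2 / (-31/5).
R1 ← R1 − 1/5·R2.
Reading off the reduced rows gives x_1 = -1/3, x_2 = 3/2.

x_1 = -1/3, x_2 = 3/2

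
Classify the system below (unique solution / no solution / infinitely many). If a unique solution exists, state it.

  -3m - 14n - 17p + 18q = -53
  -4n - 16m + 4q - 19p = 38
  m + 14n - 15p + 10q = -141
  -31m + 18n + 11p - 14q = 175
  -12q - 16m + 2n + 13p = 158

m = -5, n = -4, p = 2, q = -5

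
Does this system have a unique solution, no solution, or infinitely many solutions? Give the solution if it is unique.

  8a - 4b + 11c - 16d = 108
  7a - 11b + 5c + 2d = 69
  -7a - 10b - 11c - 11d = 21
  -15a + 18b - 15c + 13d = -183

a = 6, b = -3, c = 0, d = -3

Row-reduce the augmented matrix:
R1 ← R1 / (8).
R2 ← R2 − 7·R1.
R3 ← R3 + 7·R1.
R4 ← R4 + 15·R1.
R2 ← R2 / (-15/2).
R1 ← R1 + 1/2·R2.
R3 ← R3 + 27/2·R2.
R4 ← R4 − 21/2·R2.
R3 ← R3 / (139/20).
R1 ← R1 − 101/60·R3.
R2 ← R2 − 37/60·R3.
R4 ← R4 + 17/20·R3.
R4 ← R4 / (-164/139).
R1 ← R1 − 1385/139·R4.
R2 ← R2 − 367/139·R4.
R3 ← R3 + 1076/139·R4.
Reading off the reduced rows gives a = 6, b = -3, c = 0, d = -3.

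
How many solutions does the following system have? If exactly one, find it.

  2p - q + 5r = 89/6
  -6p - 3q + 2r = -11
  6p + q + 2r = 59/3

Row-reduce the augmented matrix:
R1 ← R1 / (2).
R2 ← R2 + 6·R1.
R3 ← R3 − 6·R1.
R2 ← R2 / (-6).
R1 ← R1 + 1/2·R2.
R3 ← R3 − 4·R2.
R3 ← R3 / (-5/3).
R1 ← R1 − 13/12·R3.
R2 ← R2 + 17/6·R3.
Reading off the reduced rows gives p = 3, q = -4/3, r = 3/2.

p = 3, q = -4/3, r = 3/2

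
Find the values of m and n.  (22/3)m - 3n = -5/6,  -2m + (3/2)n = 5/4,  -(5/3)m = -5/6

Row-reduce the augmented matrix:
R1 ← R1 / (22/3).
R2 ← R2 + 2·R1.
R3 ← R3 + 5/3·R1.
R2 ← R2 / (15/22).
R1 ← R1 + 9/22·R2.
R3 ← R3 + 15/22·R2.
R3 reduces to 0 = 0, so the extra equation is consistent.
Reading off the reduced rows gives m = 1/2, n = 3/2.

m = 1/2, n = 3/2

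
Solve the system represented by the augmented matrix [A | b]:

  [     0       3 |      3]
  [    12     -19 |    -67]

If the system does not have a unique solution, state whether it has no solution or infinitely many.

x_1 = -4, x_2 = 1

Row-reduce the augmented matrix:
Swap R1 and R2.
R1 ← R1 / (12).
R2 ← R2 / (3).
R1 ← R1 + 19/12·R2.
Reading off the reduced rows gives x_1 = -4, x_2 = 1.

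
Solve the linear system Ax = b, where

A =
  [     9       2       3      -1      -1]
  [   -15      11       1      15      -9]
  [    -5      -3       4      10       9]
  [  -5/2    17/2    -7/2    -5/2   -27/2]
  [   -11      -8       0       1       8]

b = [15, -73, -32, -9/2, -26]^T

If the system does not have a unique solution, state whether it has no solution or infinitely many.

infinitely many solutions

Row-reduce:
R1 ← R1 / (9).
R2 ← R2 + 15·R1.
R3 ← R3 + 5·R1.
R4 ← R4 + 5/2·R1.
R5 ← R5 + 11·R1.
R2 ← R2 / (43/3).
R1 ← R1 − 2/9·R2.
R3 ← R3 + 17/9·R2.
R4 ← R4 − 163/18·R2.
R5 ← R5 + 50/9·R2.
R3 ← R3 / (833/129).
R1 ← R1 − 31/129·R3.
R2 ← R2 − 18/43·R3.
R4 ← R4 + 833/129·R3.
R5 ← R5 − 773/129·R3.
Swap R4 and R5.
R4 ← R4 / (-267/49).
R1 ← R1 + 36/49·R4.
R2 ← R2 − 10/49·R4.
R3 ← R3 − 85/49·R4.
Rank is 4 with 5 unknowns, leaving x_5 free.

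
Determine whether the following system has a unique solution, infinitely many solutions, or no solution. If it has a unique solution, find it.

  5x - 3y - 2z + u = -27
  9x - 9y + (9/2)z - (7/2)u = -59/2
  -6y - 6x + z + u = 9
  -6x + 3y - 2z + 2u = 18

no solution

Row-reduce:
R1 ← R1 / (5).
R2 ← R2 − 9·R1.
R3 ← R3 + 6·R1.
R4 ← R4 + 6·R1.
R2 ← R2 / (-18/5).
R1 ← R1 + 3/5·R2.
R3 ← R3 + 48/5·R2.
R4 ← R4 + 3/5·R2.
R3 ← R3 / (-23).
R1 ← R1 + 7/4·R3.
R2 ← R2 + 9/4·R3.
R4 ← R4 + 23/4·R3.
Row 4 reduces to 0 = 1, a contradiction. The system is inconsistent.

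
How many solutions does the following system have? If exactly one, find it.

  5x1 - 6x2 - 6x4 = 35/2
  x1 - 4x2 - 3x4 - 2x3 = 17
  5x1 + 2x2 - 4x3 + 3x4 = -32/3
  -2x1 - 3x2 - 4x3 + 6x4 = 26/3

Row-reduce the augmented matrix:
R1 ← R1 / (5).
R2 ← R2 − 1·R1.
R3 ← R3 − 5·R1.
R4 ← R4 + 2·R1.
R2 ← R2 / (-14/5).
R1 ← R1 + 6/5·R2.
R3 ← R3 − 8·R2.
R4 ← R4 + 27/5·R2.
R3 ← R3 / (-68/7).
R1 ← R1 − 6/7·R3.
R2 ← R2 − 5/7·R3.
R4 ← R4 + 1/7·R3.
R4 ← R4 / (477/68).
R1 ← R1 + 3/34·R4.
R2 ← R2 − 63/68·R4.
R3 ← R3 + 27/68·R4.
Reading off the reduced rows gives x1 = -3/2, x2 = -8/3, x3 = -5/3, x4 = -3/2.

x1 = -3/2, x2 = -8/3, x3 = -5/3, x4 = -3/2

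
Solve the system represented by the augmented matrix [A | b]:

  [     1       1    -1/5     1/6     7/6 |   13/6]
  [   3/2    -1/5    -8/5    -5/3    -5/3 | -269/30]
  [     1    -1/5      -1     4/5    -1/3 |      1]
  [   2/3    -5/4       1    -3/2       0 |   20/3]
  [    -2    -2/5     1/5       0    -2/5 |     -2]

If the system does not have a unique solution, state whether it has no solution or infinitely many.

x_1 = 1, x_2 = -6, x_3 = 0, x_4 = 1, x_5 = 6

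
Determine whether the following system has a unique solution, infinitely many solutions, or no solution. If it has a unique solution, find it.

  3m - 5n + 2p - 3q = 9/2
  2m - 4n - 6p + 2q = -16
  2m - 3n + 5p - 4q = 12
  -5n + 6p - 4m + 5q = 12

no solution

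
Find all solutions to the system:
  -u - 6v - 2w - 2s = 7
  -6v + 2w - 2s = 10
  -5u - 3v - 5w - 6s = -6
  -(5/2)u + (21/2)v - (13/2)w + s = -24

Row-reduce:
R1 ← R1 / (-1).
R3 ← R3 + 5·R1.
R4 ← R4 + 5/2·R1.
R2 ← R2 / (-6).
R1 ← R1 − 6·R2.
R3 ← R3 − 27·R2.
R4 ← R4 − 51/2·R2.
R3 ← R3 / (14).
R1 ← R1 − 4·R3.
R2 ← R2 + 1/3·R3.
R4 ← R4 − 7·R3.
Row 4 reduces to 0 = -1, a contradiction. The system is inconsistent.

no solution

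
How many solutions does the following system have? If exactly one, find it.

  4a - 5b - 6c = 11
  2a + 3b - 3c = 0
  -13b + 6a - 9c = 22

infinitely many solutions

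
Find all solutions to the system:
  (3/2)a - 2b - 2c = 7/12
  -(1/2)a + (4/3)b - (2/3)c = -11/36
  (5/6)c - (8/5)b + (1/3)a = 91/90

Row-reduce the augmented matrix:
R1 ← R1 / (3/2).
R2 ← R2 + 1/2·R1.
R3 ← R3 − 1/3·R1.
R2 ← R2 / (2/3).
R1 ← R1 + 4/3·R2.
R3 ← R3 + 52/45·R2.
R3 ← R3 / (-31/30).
R1 ← R1 + 4·R3.
R2 ← R2 + 2·R3.
Reading off the reduced rows gives a = -5/2, b = -3/2, c = -2/3.

a = -5/2, b = -3/2, c = -2/3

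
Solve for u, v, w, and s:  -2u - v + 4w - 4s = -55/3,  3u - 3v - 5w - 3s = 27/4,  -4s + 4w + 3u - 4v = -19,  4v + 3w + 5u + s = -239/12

Row-reduce the augmented matrix:
R1 ← R1 / (-2).
R2 ← R2 − 3·R1.
R3 ← R3 − 3·R1.
R4 ← R4 − 5·R1.
R2 ← R2 / (-9/2).
R1 ← R1 − 1/2·R2.
R3 ← R3 + 11/2·R2.
R4 ← R4 − 3/2·R2.
R3 ← R3 / (79/9).
R1 ← R1 + 17/9·R3.
R2 ← R2 + 2/9·R3.
R4 ← R4 − 40/3·R3.
R4 ← R4 / (-1068/79).
R1 ← R1 − 96/79·R4.
R2 ← R2 − 160/79·R4.
R3 ← R3 − 9/79·R4.
Reading off the reduced rows gives u = -4/3, v = -2, w = -11/4, s = 3.

u = -4/3, v = -2, w = -11/4, s = 3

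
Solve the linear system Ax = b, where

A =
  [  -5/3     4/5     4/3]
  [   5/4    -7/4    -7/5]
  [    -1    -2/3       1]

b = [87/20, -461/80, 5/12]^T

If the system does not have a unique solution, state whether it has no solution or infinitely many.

Row-reduce the augmented matrix:
R1 ← R1 / (-5/3).
R2 ← R2 − 5/4·R1.
R3 ← R3 + 1·R1.
R2 ← R2 / (-23/20).
R1 ← R1 + 12/25·R2.
R3 ← R3 + 86/75·R2.
R3 ← R3 / (1033/1725).
R1 ← R1 + 364/575·R3.
R2 ← R2 − 8/23·R3.
Reading off the reduced rows gives x_1 = -5/4, x_2 = 2, x_3 = 1/2.

x_1 = -5/4, x_2 = 2, x_3 = 1/2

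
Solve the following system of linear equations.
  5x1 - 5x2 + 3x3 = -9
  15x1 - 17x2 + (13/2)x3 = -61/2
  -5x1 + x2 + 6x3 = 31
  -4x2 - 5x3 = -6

no solution

Row-reduce:
R1 ← R1 / (5).
R2 ← R2 − 15·R1.
R3 ← R3 + 5·R1.
R2 ← R2 / (-2).
R1 ← R1 + 1·R2.
R3 ← R3 + 4·R2.
R4 ← R4 + 4·R2.
R3 ← R3 / (14).
R1 ← R1 − 37/20·R3.
R2 ← R2 − 5/4·R3.
Row 4 reduces to 0 = 1, a contradiction. The system is inconsistent.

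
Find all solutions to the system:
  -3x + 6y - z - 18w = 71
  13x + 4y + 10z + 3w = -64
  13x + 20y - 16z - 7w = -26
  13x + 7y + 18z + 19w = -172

x = -1, y = -4, z = -2, w = -5

Row-reduce the augmented matrix:
R1 ← R1 / (-3).
R2 ← R2 − 13·R1.
R3 ← R3 − 13·R1.
R4 ← R4 − 13·R1.
R2 ← R2 / (30).
R1 ← R1 + 2·R2.
R3 ← R3 − 46·R2.
R4 ← R4 − 33·R2.
R3 ← R3 / (-1306/45).
R1 ← R1 − 32/45·R3.
R2 ← R2 − 17/90·R3.
R4 ← R4 − 223/30·R3.
R4 ← R4 / (20363/653).
R1 ← R1 − 1133/653·R4.
R2 ← R2 + 1505/653·R4.
R3 ← R3 + 675/653·R4.
Reading off the reduced rows gives x = -1, y = -4, z = -2, w = -5.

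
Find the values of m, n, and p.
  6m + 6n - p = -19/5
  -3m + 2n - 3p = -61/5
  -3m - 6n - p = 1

m = 4/5, n = -1, p = 13/5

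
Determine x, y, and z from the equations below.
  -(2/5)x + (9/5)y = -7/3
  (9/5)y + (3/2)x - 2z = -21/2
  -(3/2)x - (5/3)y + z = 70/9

x = -5/3, y = -5/3, z = 5/2

Row-reduce the augmented matrix:
R1 ← R1 / (-2/5).
R2 ← R2 − 3/2·R1.
R3 ← R3 + 3/2·R1.
R2 ← R2 / (171/20).
R1 ← R1 + 9/2·R2.
R3 ← R3 + 101/12·R2.
R3 ← R3 / (-497/513).
R1 ← R1 + 20/19·R3.
R2 ← R2 + 40/171·R3.
Reading off the reduced rows gives x = -5/3, y = -5/3, z = 5/2.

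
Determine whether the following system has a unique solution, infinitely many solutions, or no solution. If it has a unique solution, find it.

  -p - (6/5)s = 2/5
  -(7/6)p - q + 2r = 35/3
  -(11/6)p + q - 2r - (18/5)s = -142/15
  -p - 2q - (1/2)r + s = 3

Row-reduce:
R1 ← R1 / (-1).
R2 ← R2 + 7/6·R1.
R3 ← R3 + 11/6·R1.
R4 ← R4 + 1·R1.
R2 ← R2 / (-1).
R3 ← R3 − 1·R2.
R4 ← R4 + 2·R2.
Swap R3 and R4.
R3 ← R3 / (-9/2).
R2 ← R2 + 2·R3.
Row 4 reduces to 0 = 1, a contradiction. The system is inconsistent.

no solution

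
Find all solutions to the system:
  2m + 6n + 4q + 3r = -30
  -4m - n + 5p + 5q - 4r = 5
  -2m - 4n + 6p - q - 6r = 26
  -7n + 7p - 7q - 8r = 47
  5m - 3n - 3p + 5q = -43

infinitely many solutions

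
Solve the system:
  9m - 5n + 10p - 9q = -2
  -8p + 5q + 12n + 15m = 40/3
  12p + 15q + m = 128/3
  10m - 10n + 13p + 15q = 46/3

m = -1/3, n = 8/3, p = 7/3, q = 1

Row-reduce the augmented matrix:
R1 ← R1 / (9).
R2 ← R2 − 15·R1.
R3 ← R3 − 1·R1.
R4 ← R4 − 10·R1.
R2 ← R2 / (61/3).
R1 ← R1 + 5/9·R2.
R3 ← R3 − 5/9·R2.
R4 ← R4 + 40/9·R2.
R3 ← R3 / (2116/183).
R1 ← R1 − 80/183·R3.
R2 ← R2 + 74/61·R3.
R4 ← R4 + 641/183·R3.
R4 ← R4 / (18014/529).
R1 ← R1 + 549/529·R4.
R2 ← R2 − 1378/529·R4.
R3 ← R3 − 707/529·R4.
Reading off the reduced rows gives m = -1/3, n = 8/3, p = 7/3, q = 1.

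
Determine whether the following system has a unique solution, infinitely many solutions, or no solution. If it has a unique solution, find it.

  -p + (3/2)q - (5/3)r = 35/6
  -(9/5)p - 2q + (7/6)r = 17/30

infinitely many solutions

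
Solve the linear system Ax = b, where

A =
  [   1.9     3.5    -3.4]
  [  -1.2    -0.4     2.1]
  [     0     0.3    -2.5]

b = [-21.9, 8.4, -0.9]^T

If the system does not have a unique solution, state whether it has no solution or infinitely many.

x_1 = -6, x_2 = -3, x_3 = 0

Row-reduce the augmented matrix:
R1 ← R1 / (19/10).
R2 ← R2 + 6/5·R1.
R2 ← R2 / (172/95).
R1 ← R1 − 35/19·R2.
R3 ← R3 − 3/10·R2.
R3 ← R3 / (-8573/3440).
R1 ← R1 + 599/344·R3.
R2 ← R2 + 9/344·R3.
Reading off the reduced rows gives x_1 = -6, x_2 = -3, x_3 = 0.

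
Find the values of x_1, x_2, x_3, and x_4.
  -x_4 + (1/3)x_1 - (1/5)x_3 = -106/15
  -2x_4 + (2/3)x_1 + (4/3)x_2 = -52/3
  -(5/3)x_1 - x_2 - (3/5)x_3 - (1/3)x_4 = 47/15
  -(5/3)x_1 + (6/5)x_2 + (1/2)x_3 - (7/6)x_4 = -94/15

Row-reduce the augmented matrix:
R1 ← R1 / (1/3).
R2 ← R2 − 2/3·R1.
R3 ← R3 + 5/3·R1.
R4 ← R4 + 5/3·R1.
R2 ← R2 / (4/3).
R3 ← R3 + 1·R2.
R4 ← R4 − 6/5·R2.
R3 ← R3 / (-13/10).
R1 ← R1 + 3/5·R3.
R2 ← R2 − 3/10·R3.
R4 ← R4 + 43/50·R3.
R4 ← R4 / (-343/130).
R1 ← R1 + 7/13·R4.
R2 ← R2 + 16/13·R4.
R3 ← R3 − 160/39·R4.
Reading off the reduced rows gives x_1 = -2, x_2 = -3, x_3 = 2, x_4 = 6.

x_1 = -2, x_2 = -3, x_3 = 2, x_4 = 6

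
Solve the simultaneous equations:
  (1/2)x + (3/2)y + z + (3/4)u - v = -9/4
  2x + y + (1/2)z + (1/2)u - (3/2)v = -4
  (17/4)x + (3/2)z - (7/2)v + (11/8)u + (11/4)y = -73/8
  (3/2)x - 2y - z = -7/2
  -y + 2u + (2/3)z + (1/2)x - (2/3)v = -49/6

infinitely many solutions

Row-reduce:
R1 ← R1 / (1/2).
R2 ← R2 − 2·R1.
R3 ← R3 − 17/4·R1.
R4 ← R4 − 3/2·R1.
R5 ← R5 − 1/2·R1.
R2 ← R2 / (-5).
R1 ← R1 − 3·R2.
R3 ← R3 + 10·R2.
R4 ← R4 + 13/2·R2.
R5 ← R5 + 5/2·R2.
Swap R3 and R4.
R3 ← R3 / (11/20).
R1 ← R1 + 1/10·R3.
R2 ← R2 − 7/10·R3.
R5 ← R5 − 17/12·R3.
Swap R4 and R5.
R4 ← R4 / (-5/66).
R1 ← R1 − 2/11·R4.
R2 ← R2 + 17/22·R4.
R3 ← R3 − 20/11·R4.
Rank is 4 with 5 unknowns, leaving v free.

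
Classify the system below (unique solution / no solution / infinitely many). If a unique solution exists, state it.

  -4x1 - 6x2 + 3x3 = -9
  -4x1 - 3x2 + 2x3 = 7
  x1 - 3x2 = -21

x1 = -6, x2 = 5, x3 = -1

Row-reduce the augmented matrix:
R1 ← R1 / (-4).
R2 ← R2 + 4·R1.
R3 ← R3 − 1·R1.
R2 ← R2 / (3).
R1 ← R1 − 3/2·R2.
R3 ← R3 + 9/2·R2.
R3 ← R3 / (-3/4).
R1 ← R1 + 1/4·R3.
R2 ← R2 + 1/3·R3.
Reading off the reduced rows gives x1 = -6, x2 = 5, x3 = -1.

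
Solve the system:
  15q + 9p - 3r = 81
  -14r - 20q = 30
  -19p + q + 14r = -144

Row-reduce the augmented matrix:
R1 ← R1 / (9).
R3 ← R3 + 19·R1.
R2 ← R2 / (-20).
R1 ← R1 − 5/3·R2.
R3 ← R3 − 98/3·R2.
R3 ← R3 / (-76/5).
R1 ← R1 + 3/2·R3.
R2 ← R2 − 7/10·R3.
Reading off the reduced rows gives p = 4, q = 2, r = -5.

p = 4, q = 2, r = -5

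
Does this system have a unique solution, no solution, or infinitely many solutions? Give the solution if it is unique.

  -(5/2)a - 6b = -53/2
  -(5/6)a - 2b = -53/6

Row-reduce:
R1 ← R1 / (-5/2).
R2 ← R2 + 5/6·R1.
Rank is 1 with 2 unknowns, leaving b free.

infinitely many solutions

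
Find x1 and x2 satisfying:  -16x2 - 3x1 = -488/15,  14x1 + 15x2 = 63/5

x1 = -8/5, x2 = 7/3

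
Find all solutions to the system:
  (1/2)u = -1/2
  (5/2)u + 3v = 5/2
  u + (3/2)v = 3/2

Row-reduce the augmented matrix:
R1 ← R1 / (1/2).
R2 ← R2 − 5/2·R1.
R3 ← R3 − 1·R1.
R2 ← R2 / (3).
R3 ← R3 − 3/2·R2.
R3 reduces to 0 = 0, so the extra equation is consistent.
Reading off the reduced rows gives u = -1, v = 5/3.

u = -1, v = 5/3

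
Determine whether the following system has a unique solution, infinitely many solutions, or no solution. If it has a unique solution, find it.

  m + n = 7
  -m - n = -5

Row-reduce:
R2 ← R2 + 1·R1.
Row 2 reduces to 0 = 2, a contradiction. The system is inconsistent.

no solution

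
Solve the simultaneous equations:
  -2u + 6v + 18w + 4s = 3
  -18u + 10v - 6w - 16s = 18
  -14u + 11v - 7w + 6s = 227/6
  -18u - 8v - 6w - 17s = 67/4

u = -2, v = 0, w = -1/3, s = 5/4

Row-reduce the augmented matrix:
R1 ← R1 / (-2).
R2 ← R2 + 18·R1.
R3 ← R3 + 14·R1.
R4 ← R4 + 18·R1.
R2 ← R2 / (-44).
R1 ← R1 + 3·R2.
R3 ← R3 + 31·R2.
R4 ← R4 + 62·R2.
R3 ← R3 / (-161/11).
R1 ← R1 − 27/11·R3.
R2 ← R2 − 42/11·R3.
R4 ← R4 − 756/11·R3.
R4 ← R4 / (89).
R1 ← R1 − 4·R4.
R2 ← R2 − 5·R4.
R3 ← R3 + 1·R4.
Reading off the reduced rows gives u = -2, v = 0, w = -1/3, s = 5/4.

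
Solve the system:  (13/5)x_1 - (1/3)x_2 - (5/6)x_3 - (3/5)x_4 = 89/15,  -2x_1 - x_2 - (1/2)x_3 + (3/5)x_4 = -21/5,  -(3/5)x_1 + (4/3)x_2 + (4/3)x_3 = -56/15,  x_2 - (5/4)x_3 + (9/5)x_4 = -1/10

no solution

Row-reduce:
R1 ← R1 / (13/5).
R2 ← R2 + 2·R1.
R3 ← R3 + 3/5·R1.
R2 ← R2 / (-49/39).
R1 ← R1 + 5/39·R2.
R3 ← R3 − 49/39·R2.
R4 ← R4 − 1·R2.
Swap R3 and R4.
R3 ← R3 / (-423/196).
R1 ← R1 + 10/49·R3.
R2 ← R2 − 89/98·R3.
Row 4 reduces to 0 = -2, a contradiction. The system is inconsistent.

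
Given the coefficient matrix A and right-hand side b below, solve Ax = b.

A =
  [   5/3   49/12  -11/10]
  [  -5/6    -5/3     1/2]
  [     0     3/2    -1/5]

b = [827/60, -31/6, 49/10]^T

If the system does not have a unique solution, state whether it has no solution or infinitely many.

no solution

Row-reduce:
R1 ← R1 / (5/3).
R2 ← R2 + 5/6·R1.
R2 ← R2 / (3/8).
R1 ← R1 − 49/20·R2.
R3 ← R3 − 3/2·R2.
Row 3 reduces to 0 = -2, a contradiction. The system is inconsistent.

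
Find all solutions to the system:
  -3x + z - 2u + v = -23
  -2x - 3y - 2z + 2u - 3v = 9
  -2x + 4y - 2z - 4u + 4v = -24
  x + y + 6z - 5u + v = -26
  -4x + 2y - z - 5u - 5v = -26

x = 5, y = -2, z = -3, u = 2, v = -1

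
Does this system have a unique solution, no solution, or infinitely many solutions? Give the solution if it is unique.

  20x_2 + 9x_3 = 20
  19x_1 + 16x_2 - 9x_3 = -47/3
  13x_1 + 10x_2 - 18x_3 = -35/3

Row-reduce the augmented matrix:
Swap R1 and R2.
R1 ← R1 / (19).
R3 ← R3 − 13·R1.
R2 ← R2 / (20).
R1 ← R1 − 16/19·R2.
R3 ← R3 + 18/19·R2.
R3 ← R3 / (-2169/190).
R1 ← R1 + 81/95·R3.
R2 ← R2 − 9/20·R3.
Reading off the reduced rows gives x_1 = -5/3, x_2 = 1, x_3 = 0.

x_1 = -5/3, x_2 = 1, x_3 = 0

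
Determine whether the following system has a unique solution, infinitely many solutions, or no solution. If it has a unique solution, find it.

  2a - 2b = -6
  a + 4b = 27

a = 3, b = 6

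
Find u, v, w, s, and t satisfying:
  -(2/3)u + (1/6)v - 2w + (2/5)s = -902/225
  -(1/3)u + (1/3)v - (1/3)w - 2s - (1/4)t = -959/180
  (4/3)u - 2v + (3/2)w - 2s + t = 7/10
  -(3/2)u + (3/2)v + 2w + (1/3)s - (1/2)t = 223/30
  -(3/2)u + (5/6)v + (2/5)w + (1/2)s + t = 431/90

u = -2, v = -4/3, w = 3, s = 11/5, t = 3/5

Row-reduce the augmented matrix:
R1 ← R1 / (-2/3).
R2 ← R2 + 1/3·R1.
R3 ← R3 − 4/3·R1.
R4 ← R4 + 3/2·R1.
R5 ← R5 + 3/2·R1.
R2 ← R2 / (1/4).
R1 ← R1 + 1/4·R2.
R3 ← R3 + 5/3·R2.
R4 ← R4 − 9/8·R2.
R5 ← R5 − 11/24·R2.
R3 ← R3 / (35/18).
R1 ← R1 − 11/3·R3.
R2 ← R2 − 8/3·R3.
R4 ← R4 − 7/2·R3.
R5 ← R5 − 331/90·R3.
R4 ← R4 / (2842/75).
R1 ← R1 − 678/25·R4.
R2 ← R2 − 324/25·R4.
R3 ← R3 + 204/25·R4.
R5 ← R5 − 8411/250·R4.
R5 ← R5 / (49971/45472).
R1 ← R1 + 3399/11368·R5.
R2 ← R2 + 4035/5684·R5.
R3 ← R3 − 285/5684·R5.
R4 ← R4 − 1095/22736·R5.
Reading off the reduced rows gives u = -2, v = -4/3, w = 3, s = 11/5, t = 3/5.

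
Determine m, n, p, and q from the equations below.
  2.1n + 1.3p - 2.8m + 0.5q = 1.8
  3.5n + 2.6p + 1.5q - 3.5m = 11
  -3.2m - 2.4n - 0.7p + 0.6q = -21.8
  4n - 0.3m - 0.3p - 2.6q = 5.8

Row-reduce the augmented matrix:
R1 ← R1 / (-14/5).
R2 ← R2 + 7/2·R1.
R3 ← R3 + 16/5·R1.
R4 ← R4 + 3/10·R1.
R2 ← R2 / (7/8).
R1 ← R1 + 3/4·R2.
R3 ← R3 + 24/5·R2.
R4 ← R4 − 151/40·R2.
R3 ← R3 / (1107/350).
R1 ← R1 − 13/35·R3.
R2 ← R2 − 39/35·R3.
R4 ← R4 + 813/175·R3.
R4 ← R4 / (8573/12915).
R1 ← R1 − 34/7749·R4.
R2 ← R2 + 1811/2583·R4.
R3 ← R3 − 1690/1107·R4.
Reading off the reduced rows gives m = 4, n = 5, p = 0, q = 5.

m = 4, n = 5, p = 0, q = 5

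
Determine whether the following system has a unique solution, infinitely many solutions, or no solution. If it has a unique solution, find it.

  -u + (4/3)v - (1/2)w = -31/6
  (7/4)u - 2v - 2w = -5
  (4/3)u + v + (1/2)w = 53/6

u = 4, v = 1, w = 5

Row-reduce the augmented matrix:
R1 ← R1 / (-1).
R2 ← R2 − 7/4·R1.
R3 ← R3 − 4/3·R1.
R2 ← R2 / (1/3).
R1 ← R1 + 4/3·R2.
R3 ← R3 − 25/9·R2.
R3 ← R3 / (571/24).
R1 ← R1 + 11·R3.
R2 ← R2 + 69/8·R3.
Reading off the reduced rows gives u = 4, v = 1, w = 5.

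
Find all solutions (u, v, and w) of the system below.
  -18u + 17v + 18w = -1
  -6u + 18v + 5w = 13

infinitely many solutions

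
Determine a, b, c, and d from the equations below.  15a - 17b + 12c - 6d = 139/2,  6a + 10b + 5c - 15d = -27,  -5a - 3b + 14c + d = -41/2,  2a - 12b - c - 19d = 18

Row-reduce the augmented matrix:
R1 ← R1 / (15).
R2 ← R2 − 6·R1.
R3 ← R3 + 5·R1.
R4 ← R4 − 2·R1.
R2 ← R2 / (84/5).
R1 ← R1 + 17/15·R2.
R3 ← R3 + 26/3·R2.
R4 ← R4 + 146/15·R2.
R3 ← R3 / (2281/126).
R1 ← R1 − 205/252·R3.
R2 ← R2 − 1/84·R3.
R4 ← R4 + 313/126·R3.
R4 ← R4 / (-60513/2281).
R1 ← R1 + 4165/4562·R4.
R2 ← R2 + 3399/4562·R4.
R3 ← R3 + 945/2281·R4.
Reading off the reduced rows gives a = 3, b = -5/2, c = -1, d = 1.

a = 3, b = -5/2, c = -1, d = 1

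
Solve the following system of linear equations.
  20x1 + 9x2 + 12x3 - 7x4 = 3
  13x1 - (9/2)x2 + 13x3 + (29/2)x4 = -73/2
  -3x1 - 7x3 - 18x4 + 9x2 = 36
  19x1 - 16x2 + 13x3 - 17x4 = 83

no solution

Row-reduce:
R1 ← R1 / (20).
R2 ← R2 − 13·R1.
R3 ← R3 + 3·R1.
R4 ← R4 − 19·R1.
R2 ← R2 / (-207/20).
R1 ← R1 − 9/20·R2.
R3 ← R3 − 207/20·R2.
R4 ← R4 + 491/20·R2.
Swap R3 and R4.
R3 ← R3 / (-2222/207).
R1 ← R1 − 19/23·R3.
R2 ← R2 + 104/207·R3.
Row 4 reduces to 0 = -2, a contradiction. The system is inconsistent.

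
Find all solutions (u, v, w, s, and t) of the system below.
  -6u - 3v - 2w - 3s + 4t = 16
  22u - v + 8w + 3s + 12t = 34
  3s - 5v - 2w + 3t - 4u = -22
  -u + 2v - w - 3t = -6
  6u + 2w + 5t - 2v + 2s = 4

Row-reduce:
R1 ← R1 / (-6).
R2 ← R2 − 22·R1.
R3 ← R3 + 4·R1.
R4 ← R4 + 1·R1.
R5 ← R5 − 6·R1.
R2 ← R2 / (-12).
R1 ← R1 − 1/2·R2.
R3 ← R3 + 3·R2.
R4 ← R4 − 5/2·R2.
R5 ← R5 + 5·R2.
R3 ← R3 / (-5/6).
R1 ← R1 − 13/36·R3.
R2 ← R2 + 1/18·R3.
R4 ← R4 + 19/36·R3.
R5 ← R5 + 5/18·R3.
R4 ← R4 / (-28/5).
R1 ← R1 − 16/5·R4.
R2 ← R2 − 1/5·R4.
R3 ← R3 + 42/5·R4.
Rank is 4 with 5 unknowns, leaving t free.

infinitely many solutions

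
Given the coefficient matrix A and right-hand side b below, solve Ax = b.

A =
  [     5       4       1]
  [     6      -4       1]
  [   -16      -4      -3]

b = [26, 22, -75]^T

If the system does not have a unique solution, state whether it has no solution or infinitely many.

no solution

Row-reduce:
R1 ← R1 / (5).
R2 ← R2 − 6·R1.
R3 ← R3 + 16·R1.
R2 ← R2 / (-44/5).
R1 ← R1 − 4/5·R2.
R3 ← R3 − 44/5·R2.
Row 3 reduces to 0 = -1, a contradiction. The system is inconsistent.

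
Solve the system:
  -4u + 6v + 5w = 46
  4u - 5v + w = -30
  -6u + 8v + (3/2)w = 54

Row-reduce:
R1 ← R1 / (-4).
R2 ← R2 − 4·R1.
R3 ← R3 + 6·R1.
R1 ← R1 + 3/2·R2.
R3 ← R3 + 1·R2.
Row 3 reduces to 0 = 1, a contradiction. The system is inconsistent.

no solution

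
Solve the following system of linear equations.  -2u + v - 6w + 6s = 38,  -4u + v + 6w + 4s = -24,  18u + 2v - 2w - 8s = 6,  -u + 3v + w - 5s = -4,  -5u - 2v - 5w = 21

Row-reduce the augmented matrix:
R1 ← R1 / (-2).
R2 ← R2 + 4·R1.
R3 ← R3 − 18·R1.
R4 ← R4 + 1·R1.
R5 ← R5 + 5·R1.
R2 ← R2 / (-1).
R1 ← R1 + 1/2·R2.
R3 ← R3 − 11·R2.
R4 ← R4 − 5/2·R2.
R5 ← R5 + 9/2·R2.
R3 ← R3 / (142).
R1 ← R1 + 6·R3.
R2 ← R2 + 18·R3.
R4 ← R4 − 49·R3.
R5 ← R5 + 71·R3.
R4 ← R4 / (-959/71).
R1 ← R1 + 55/71·R4.
R2 ← R2 − 190/71·R4.
R3 ← R3 + 21/71·R4.
R5 reduces to 0 = 0, so the extra equation is consistent.
Reading off the reduced rows gives u = 0, v = 2, w = -5, s = 1.

u = 0, v = 2, w = -5, s = 1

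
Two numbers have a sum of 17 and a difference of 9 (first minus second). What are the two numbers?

Let x = first number, y = second number.
  x + y = 17
  x - y = 9
From equation 1: x = 17 − y.
Substitute into equation 2 and solve: y = 4.
Then x = 13.

first number: 13, second number: 4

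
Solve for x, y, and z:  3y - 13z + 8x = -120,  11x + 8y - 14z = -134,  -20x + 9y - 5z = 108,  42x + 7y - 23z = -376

x = -6, y = 2, z = 6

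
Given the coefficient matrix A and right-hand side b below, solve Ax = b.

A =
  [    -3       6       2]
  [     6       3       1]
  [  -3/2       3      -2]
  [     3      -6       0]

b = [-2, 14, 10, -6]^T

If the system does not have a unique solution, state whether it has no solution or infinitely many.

no solution

Row-reduce:
R1 ← R1 / (-3).
R2 ← R2 − 6·R1.
R3 ← R3 + 3/2·R1.
R4 ← R4 − 3·R1.
R2 ← R2 / (15).
R1 ← R1 + 2·R2.
R3 ← R3 / (-3).
R2 ← R2 − 1/3·R3.
R4 ← R4 − 2·R3.
Row 4 reduces to 0 = -2/3, a contradiction. The system is inconsistent.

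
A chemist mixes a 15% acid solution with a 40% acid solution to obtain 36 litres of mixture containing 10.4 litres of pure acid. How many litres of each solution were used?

Let a = litres of solution A, b = litres of solution B.
  a + b = 36
  (3/20)a + (2/5)b = 52/5
Row-reduce the augmented matrix:
R2 ← R2 − 3/20·R1.
R2 ← R2 / (1/4).
R1 ← R1 − 1·R2.
Reading off the reduced rows gives a = 16, b = 20.

litres of solution A: 16, litres of solution B: 20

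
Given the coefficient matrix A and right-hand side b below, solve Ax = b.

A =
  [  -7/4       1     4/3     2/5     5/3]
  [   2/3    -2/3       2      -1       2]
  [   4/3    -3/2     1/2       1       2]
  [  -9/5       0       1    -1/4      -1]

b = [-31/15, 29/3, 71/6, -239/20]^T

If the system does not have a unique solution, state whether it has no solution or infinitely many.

Row-reduce:
R1 ← R1 / (-7/4).
R2 ← R2 − 2/3·R1.
R3 ← R3 − 4/3·R1.
R4 ← R4 + 9/5·R1.
R2 ← R2 / (-2/7).
R1 ← R1 + 4/7·R2.
R3 ← R3 + 31/42·R2.
R4 ← R4 + 36/35·R2.
R3 ← R3 / (-134/27).
R1 ← R1 + 52/9·R3.
R2 ← R2 + 79/9·R3.
R4 ← R4 + 47/5·R3.
R4 ← R4 / (-56663/13400).
R1 ← R1 + 1743/670·R4.
R2 ← R2 + 8613/2680·R4.
R3 ← R3 + 1887/2680·R4.
Rank is 4 with 5 unknowns, leaving x_5 free.

infinitely many solutions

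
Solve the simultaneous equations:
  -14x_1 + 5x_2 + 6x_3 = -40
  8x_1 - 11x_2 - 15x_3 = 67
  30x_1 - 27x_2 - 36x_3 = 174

infinitely many solutions

Row-reduce:
R1 ← R1 / (-14).
R2 ← R2 − 8·R1.
R3 ← R3 − 30·R1.
R2 ← R2 / (-57/7).
R1 ← R1 + 5/14·R2.
R3 ← R3 + 114/7·R2.
Rank is 2 with 3 unknowns, leaving x_3 free.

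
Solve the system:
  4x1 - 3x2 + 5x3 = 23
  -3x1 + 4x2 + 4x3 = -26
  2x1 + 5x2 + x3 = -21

x1 = 2, x2 = -5, x3 = 0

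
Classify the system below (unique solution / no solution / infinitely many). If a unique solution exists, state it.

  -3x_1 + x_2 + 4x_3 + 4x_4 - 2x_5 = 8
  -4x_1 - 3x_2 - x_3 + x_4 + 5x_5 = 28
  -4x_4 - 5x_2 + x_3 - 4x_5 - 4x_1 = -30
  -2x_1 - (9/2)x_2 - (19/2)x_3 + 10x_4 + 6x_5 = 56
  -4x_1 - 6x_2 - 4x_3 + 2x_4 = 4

no solution

Row-reduce:
R1 ← R1 / (-3).
R2 ← R2 + 4·R1.
R3 ← R3 + 4·R1.
R4 ← R4 + 2·R1.
R5 ← R5 + 4·R1.
R2 ← R2 / (-13/3).
R1 ← R1 + 1/3·R2.
R3 ← R3 + 19/3·R2.
R4 ← R4 + 31/6·R2.
R5 ← R5 + 22/3·R2.
R3 ← R3 / (64/13).
R1 ← R1 + 11/13·R3.
R2 ← R2 − 19/13·R3.
R4 ← R4 + 60/13·R3.
R5 ← R5 − 18/13·R3.
R4 ← R4 / (155/16).
R1 ← R1 + 97/64·R4.
R2 ← R2 − 121/64·R4.
R3 ← R3 + 39/64·R4.
R5 ← R5 − 155/32·R4.
Row 5 reduces to 0 = -3/2, a contradiction. The system is inconsistent.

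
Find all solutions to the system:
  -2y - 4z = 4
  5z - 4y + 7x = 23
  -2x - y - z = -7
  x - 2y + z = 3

Row-reduce the augmented matrix:
Swap R1 and R2.
R1 ← R1 / (7).
R3 ← R3 + 2·R1.
R4 ← R4 − 1·R1.
R2 ← R2 / (-2).
R1 ← R1 + 4/7·R2.
R3 ← R3 + 15/7·R2.
R4 ← R4 + 10/7·R2.
R3 ← R3 / (33/7).
R1 ← R1 − 13/7·R3.
R2 ← R2 − 2·R3.
R4 ← R4 − 22/7·R3.
R4 reduces to 0 = 0, so the extra equation is consistent.
Reading off the reduced rows gives x = 4, y = 0, z = -1.

x = 4, y = 0, z = -1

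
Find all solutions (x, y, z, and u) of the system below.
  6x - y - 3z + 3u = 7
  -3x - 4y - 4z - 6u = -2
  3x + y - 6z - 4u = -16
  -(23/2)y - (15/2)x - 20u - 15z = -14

Row-reduce:
R1 ← R1 / (6).
R2 ← R2 + 3·R1.
R3 ← R3 − 3·R1.
R4 ← R4 + 15/2·R1.
R2 ← R2 / (-9/2).
R1 ← R1 + 1/6·R2.
R3 ← R3 − 3/2·R2.
R4 ← R4 + 51/4·R2.
R3 ← R3 / (-19/3).
R1 ← R1 + 8/27·R3.
R2 ← R2 − 11/9·R3.
R4 ← R4 + 19/6·R3.
Rank is 3 with 4 unknowns, leaving u free.

infinitely many solutions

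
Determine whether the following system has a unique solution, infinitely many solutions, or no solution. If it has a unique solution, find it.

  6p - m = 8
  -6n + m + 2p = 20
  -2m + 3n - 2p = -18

m = 4, n = -2, p = 2

Row-reduce the augmented matrix:
R1 ← R1 / (-1).
R2 ← R2 − 1·R1.
R3 ← R3 + 2·R1.
R2 ← R2 / (-6).
R3 ← R3 − 3·R2.
R3 ← R3 / (-10).
R1 ← R1 + 6·R3.
R2 ← R2 + 4/3·R3.
Reading off the reduced rows gives m = 4, n = -2, p = 2.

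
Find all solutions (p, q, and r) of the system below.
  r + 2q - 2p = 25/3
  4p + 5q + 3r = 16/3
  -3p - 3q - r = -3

p = -5/3, q = 3, r = -1

Row-reduce the augmented matrix:
R1 ← R1 / (-2).
R2 ← R2 − 4·R1.
R3 ← R3 + 3·R1.
R2 ← R2 / (9).
R1 ← R1 + 1·R2.
R3 ← R3 + 6·R2.
R3 ← R3 / (5/6).
R1 ← R1 − 1/18·R3.
R2 ← R2 − 5/9·R3.
Reading off the reduced rows gives p = -5/3, q = 3, r = -1.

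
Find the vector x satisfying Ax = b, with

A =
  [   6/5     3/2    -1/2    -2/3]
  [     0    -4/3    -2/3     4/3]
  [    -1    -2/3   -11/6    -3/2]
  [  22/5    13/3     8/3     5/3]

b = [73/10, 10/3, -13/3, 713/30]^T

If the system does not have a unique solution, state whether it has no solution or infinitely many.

no solution

Row-reduce:
R1 ← R1 / (6/5).
R3 ← R3 + 1·R1.
R4 ← R4 − 22/5·R1.
R2 ← R2 / (-4/3).
R1 ← R1 − 5/4·R2.
R3 ← R3 − 7/12·R2.
R4 ← R4 + 7/6·R2.
R3 ← R3 / (-61/24).
R1 ← R1 + 25/24·R3.
R2 ← R2 − 1/2·R3.
R4 ← R4 − 61/12·R3.
Row 4 reduces to 0 = 1/2, a contradiction. The system is inconsistent.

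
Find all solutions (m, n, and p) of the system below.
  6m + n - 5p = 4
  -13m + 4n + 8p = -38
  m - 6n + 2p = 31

no solution

Row-reduce:
R1 ← R1 / (6).
R2 ← R2 + 13·R1.
R3 ← R3 − 1·R1.
R2 ← R2 / (37/6).
R1 ← R1 − 1/6·R2.
R3 ← R3 + 37/6·R2.
Row 3 reduces to 0 = 1, a contradiction. The system is inconsistent.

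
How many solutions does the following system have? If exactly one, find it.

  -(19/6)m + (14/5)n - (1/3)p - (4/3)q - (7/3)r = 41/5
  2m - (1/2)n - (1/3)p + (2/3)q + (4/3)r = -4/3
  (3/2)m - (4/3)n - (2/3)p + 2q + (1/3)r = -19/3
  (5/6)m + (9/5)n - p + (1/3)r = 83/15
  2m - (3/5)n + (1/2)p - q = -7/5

Row-reduce:
R1 ← R1 / (-19/6).
R2 ← R2 − 2·R1.
R3 ← R3 − 3/2·R1.
R4 ← R4 − 5/6·R1.
R5 ← R5 − 2·R1.
R2 ← R2 / (241/190).
R1 ← R1 + 84/95·R2.
R3 ← R3 + 2/285·R2.
R4 ← R4 − 241/95·R2.
R5 ← R5 − 111/95·R2.
R3 ← R3 / (-1795/2169).
R1 ← R1 + 66/241·R3.
R2 ← R2 + 310/723·R3.
R5 ← R5 − 381/482·R3.
Swap R4 and R5.
R4 ← R4 / (-672/1795).
R1 ← R1 + 276/1795·R4.
R2 ← R2 + 304/359·R4.
R3 ← R3 + 2966/1795·R4.
Rank is 4 with 5 unknowns, leaving r free.

infinitely many solutions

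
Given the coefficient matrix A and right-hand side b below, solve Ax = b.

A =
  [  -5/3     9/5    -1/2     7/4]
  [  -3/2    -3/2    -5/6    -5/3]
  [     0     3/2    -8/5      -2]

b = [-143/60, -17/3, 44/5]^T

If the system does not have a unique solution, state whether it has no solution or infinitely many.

infinitely many solutions

Row-reduce:
R1 ← R1 / (-5/3).
R2 ← R2 + 3/2·R1.
R2 ← R2 / (-78/25).
R1 ← R1 + 27/25·R2.
R3 ← R3 − 3/2·R2.
R3 ← R3 / (-5567/3120).
R1 ← R1 − 45/104·R3.
R2 ← R2 − 115/936·R3.
Rank is 3 with 4 unknowns, leaving x_4 free.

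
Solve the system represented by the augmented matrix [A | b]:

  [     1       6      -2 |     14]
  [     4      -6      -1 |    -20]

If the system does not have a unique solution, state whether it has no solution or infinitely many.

infinitely many solutions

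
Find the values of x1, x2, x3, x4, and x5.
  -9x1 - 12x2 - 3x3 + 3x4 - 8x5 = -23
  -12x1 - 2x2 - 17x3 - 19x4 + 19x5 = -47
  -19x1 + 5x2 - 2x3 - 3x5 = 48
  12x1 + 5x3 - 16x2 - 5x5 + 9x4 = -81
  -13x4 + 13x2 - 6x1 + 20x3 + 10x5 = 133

x1 = -1, x2 = 4, x3 = 3, x4 = -5, x5 = -5

Row-reduce the augmented matrix:
R1 ← R1 / (-9).
R2 ← R2 + 12·R1.
R3 ← R3 + 19·R1.
R4 ← R4 − 12·R1.
R5 ← R5 + 6·R1.
R2 ← R2 / (14).
R1 ← R1 − 4/3·R2.
R3 ← R3 − 91/3·R2.
R4 ← R4 + 32·R2.
R5 ← R5 − 21·R2.
R3 ← R3 / (65/2).
R1 ← R1 − 11/7·R3.
R2 ← R2 + 13/14·R3.
R4 ← R4 + 201/7·R3.
R5 ← R5 − 83/2·R3.
R4 ← R4 / (-74/65).
R1 ← R1 + 16/65·R4.
R2 ← R2 + 2/5·R4.
R3 ← R3 − 87/65·R4.
R5 ← R5 + 2343/65·R4.
R5 ← R5 / (-480649/2331).
R1 ← R1 + 2677/2331·R5.
R2 ← R2 + 4660/2331·R5.
R3 ← R3 − 17278/2331·R5.
R4 ← R4 + 5203/777·R5.
Reading off the reduced rows gives x1 = -1, x2 = 4, x3 = 3, x4 = -5, x5 = -5.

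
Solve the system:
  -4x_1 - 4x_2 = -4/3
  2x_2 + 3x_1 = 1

x_1 = 1/3, x_2 = 0

Row-reduce the augmented matrix:
R1 ← R1 / (-4).
R2 ← R2 − 3·R1.
R2 ← R2 / (-1).
R1 ← R1 − 1·R2.
Reading off the reduced rows gives x_1 = 1/3, x_2 = 0.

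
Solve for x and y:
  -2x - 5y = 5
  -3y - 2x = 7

x = -5, y = 1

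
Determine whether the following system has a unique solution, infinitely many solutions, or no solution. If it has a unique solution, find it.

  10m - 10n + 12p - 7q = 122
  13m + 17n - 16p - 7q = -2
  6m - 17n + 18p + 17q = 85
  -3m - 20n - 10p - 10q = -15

m = 5, n = -1, p = 4, q = -2

Row-reduce the augmented matrix:
R1 ← R1 / (10).
R2 ← R2 − 13·R1.
R3 ← R3 − 6·R1.
R4 ← R4 + 3·R1.
R2 ← R2 / (30).
R1 ← R1 + 1·R2.
R3 ← R3 + 11·R2.
R4 ← R4 + 23·R2.
R3 ← R3 / (-59/75).
R1 ← R1 − 11/75·R3.
R2 ← R2 + 79/75·R3.
R4 ← R4 + 2297/75·R3.
R4 ← R4 / (-51084/59).
R1 ← R1 − 409/118·R4.
R2 ← R2 + 3463/118·R4.
R3 ← R3 + 6591/236·R4.
Reading off the reduced rows gives m = 5, n = -1, p = 4, q = -2.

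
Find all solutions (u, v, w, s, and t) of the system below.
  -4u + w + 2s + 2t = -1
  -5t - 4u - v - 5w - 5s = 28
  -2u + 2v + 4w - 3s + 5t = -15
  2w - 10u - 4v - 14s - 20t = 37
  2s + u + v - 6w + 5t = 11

no solution

Row-reduce:
R1 ← R1 / (-4).
R2 ← R2 + 4·R1.
R3 ← R3 + 2·R1.
R4 ← R4 + 10·R1.
R5 ← R5 − 1·R1.
R2 ← R2 / (-1).
R3 ← R3 − 2·R2.
R4 ← R4 + 4·R2.
R5 ← R5 − 1·R2.
R3 ← R3 / (-17/2).
R1 ← R1 + 1/4·R3.
R2 ← R2 − 6·R3.
R4 ← R4 − 47/2·R3.
R5 ← R5 + 47/4·R3.
R4 ← R4 / (-693/17).
R1 ← R1 − 1/34·R4.
R2 ← R2 + 97/17·R4.
R3 ← R3 − 36/17·R4.
R5 ← R5 − 693/34·R4.
Row 5 reduces to 0 = 3/2, a contradiction. The system is inconsistent.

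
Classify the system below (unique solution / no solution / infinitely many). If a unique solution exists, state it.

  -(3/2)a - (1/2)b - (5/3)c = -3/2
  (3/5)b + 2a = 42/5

infinitely many solutions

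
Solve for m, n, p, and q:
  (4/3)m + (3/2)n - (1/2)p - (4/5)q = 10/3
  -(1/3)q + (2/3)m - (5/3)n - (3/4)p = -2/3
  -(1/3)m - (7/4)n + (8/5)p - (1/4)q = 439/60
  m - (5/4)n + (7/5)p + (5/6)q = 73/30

m = 1, n = 0, p = 4, q = -5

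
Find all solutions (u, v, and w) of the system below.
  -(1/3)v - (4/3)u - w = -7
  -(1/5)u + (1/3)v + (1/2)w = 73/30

infinitely many solutions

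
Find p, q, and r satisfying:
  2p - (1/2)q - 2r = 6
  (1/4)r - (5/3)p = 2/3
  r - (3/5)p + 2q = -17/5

p = -1, q = 0, r = -4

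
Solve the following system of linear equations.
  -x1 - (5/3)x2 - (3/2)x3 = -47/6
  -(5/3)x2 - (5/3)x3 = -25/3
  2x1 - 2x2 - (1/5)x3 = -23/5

x1 = 0, x2 = 2, x3 = 3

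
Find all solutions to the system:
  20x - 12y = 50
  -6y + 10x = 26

no solution

Row-reduce:
R1 ← R1 / (20).
R2 ← R2 − 10·R1.
Row 2 reduces to 0 = 1, a contradiction. The system is inconsistent.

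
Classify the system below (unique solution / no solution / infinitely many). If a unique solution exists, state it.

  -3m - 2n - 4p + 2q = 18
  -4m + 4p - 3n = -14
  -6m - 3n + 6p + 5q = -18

Row-reduce:
R1 ← R1 / (-3).
R2 ← R2 + 4·R1.
R3 ← R3 + 6·R1.
R2 ← R2 / (-1/3).
R1 ← R1 − 2/3·R2.
R3 ← R3 − 1·R2.
R3 ← R3 / (42).
R1 ← R1 − 20·R3.
R2 ← R2 + 28·R3.
Rank is 3 with 4 unknowns, leaving q free.

infinitely many solutions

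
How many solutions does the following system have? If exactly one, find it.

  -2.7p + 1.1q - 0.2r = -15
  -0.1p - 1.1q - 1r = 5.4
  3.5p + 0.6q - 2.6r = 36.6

Row-reduce the augmented matrix:
R1 ← R1 / (-27/10).
R2 ← R2 + 1/10·R1.
R3 ← R3 − 7/2·R1.
R2 ← R2 / (-154/135).
R1 ← R1 + 11/27·R2.
R3 ← R3 − 547/270·R2.
R3 ← R3 / (-3559/770).
R1 ← R1 − 3/7·R3.
R2 ← R2 − 67/77·R3.
Reading off the reduced rows gives p = 6, q = 0, r = -6.

p = 6, q = 0, r = -6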